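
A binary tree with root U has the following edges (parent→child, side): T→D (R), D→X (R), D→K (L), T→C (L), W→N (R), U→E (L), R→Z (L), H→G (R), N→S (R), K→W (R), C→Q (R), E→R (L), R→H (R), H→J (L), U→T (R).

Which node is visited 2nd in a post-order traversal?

Post-order visits the left subtree, then the right subtree, then the node.
At U: go left to E.
  At E: go left to R.
    At R: go left to Z.
      Z is a leaf — visit Z.
    At R: go right to H.
      At H: go left to J.
        J is a leaf — visit J.
      At H: go right to G.
        G is a leaf — visit G.
      Visit H.
    Visit R.
  At E: no right child.
  Visit E.
At U: go right to T.
  At T: go left to C.
    At C: no left child.
    At C: go right to Q.
      Q is a leaf — visit Q.
    Visit C.
  At T: go right to D.
    At D: go left to K.
      At K: no left child.
      At K: go right to W.
        At W: no left child.
        At W: go right to N.
          At N: no left child.
          At N: go right to S.
            S is a leaf — visit S.
          Visit N.
        Visit W.
      Visit K.
    At D: go right to X.
      X is a leaf — visit X.
    Visit D.
  Visit T.
Visit U.
Full post-order sequence: Z, J, G, H, R, E, Q, C, S, N, W, K, X, D, T, U.

J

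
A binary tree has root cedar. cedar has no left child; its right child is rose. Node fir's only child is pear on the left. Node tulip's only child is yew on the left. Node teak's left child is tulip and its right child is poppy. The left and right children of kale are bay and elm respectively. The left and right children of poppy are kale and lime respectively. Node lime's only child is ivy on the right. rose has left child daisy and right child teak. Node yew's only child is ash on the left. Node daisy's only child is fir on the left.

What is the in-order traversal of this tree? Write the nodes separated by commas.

In-order visits the left subtree, then the node, then the right subtree.
At cedar: no left child.
Visit cedar.
At cedar: go right to rose.
  At rose: go left to daisy.
    At daisy: go left to fir.
      At fir: go left to pear.
        pear is a leaf — visit pear.
      Visit fir.
      At fir: no right child.
    Visit daisy.
    At daisy: no right child.
  Visit rose.
  At rose: go right to teak.
    At teak: go left to tulip.
      At tulip: go left to yew.
        At yew: go left to ash.
          ash is a leaf — visit ash.
        Visit yew.
        At yew: no right child.
      Visit tulip.
      At tulip: no right child.
    Visit teak.
    At teak: go right to poppy.
      At poppy: go left to kale.
        At kale: go left to bay.
          bay is a leaf — visit bay.
        Visit kale.
        At kale: go right to elm.
          elm is a leaf — visit elm.
      Visit poppy.
      At poppy: go right to lime.
        At lime: no left child.
        Visit lime.
        At lime: go right to ivy.
          ivy is a leaf — visit ivy.

cedar, pear, fir, daisy, rose, ash, yew, tulip, teak, bay, kale, elm, poppy, lime, ivy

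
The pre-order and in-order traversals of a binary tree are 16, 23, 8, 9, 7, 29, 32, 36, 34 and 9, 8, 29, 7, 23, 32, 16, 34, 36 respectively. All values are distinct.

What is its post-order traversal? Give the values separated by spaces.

The first element of pre-order is the root; it splits in-order into left and right subtrees.
Root 16: left subtree has 6 nodes {9, 8, 29, 7, 23, 32}, right has 2 {34, 36}.
  Root 23: left subtree has 4 nodes {9, 8, 29, 7}, right has 1 {32}.
    Root 8: left subtree has 1 node {9}, right has 2 {29, 7}.
      Root 7: left subtree has 1 node {29}, right has 0 { }.
  Root 36: left subtree has 1 node {34}, right has 0 { }.

9 29 7 8 32 23 34 36 16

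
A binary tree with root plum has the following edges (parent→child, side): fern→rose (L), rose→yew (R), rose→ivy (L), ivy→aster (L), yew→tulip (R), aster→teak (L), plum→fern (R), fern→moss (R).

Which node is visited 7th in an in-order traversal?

tulip

In-order visits the left subtree, then the node, then the right subtree.
At plum: no left child.
Visit plum.
At plum: go right to fern.
  At fern: go left to rose.
    At rose: go left to ivy.
      At ivy: go left to aster.
        At aster: go left to teak.
          teak is a leaf — visit teak.
        Visit aster.
        At aster: no right child.
      Visit ivy.
      At ivy: no right child.
    Visit rose.
    At rose: go right to yew.
      At yew: no left child.
      Visit yew.
      At yew: go right to tulip.
        tulip is a leaf — visit tulip.
  Visit fern.
  At fern: go right to moss.
    moss is a leaf — visit moss.
Full in-order sequence: plum, teak, aster, ivy, rose, yew, tulip, fern, moss.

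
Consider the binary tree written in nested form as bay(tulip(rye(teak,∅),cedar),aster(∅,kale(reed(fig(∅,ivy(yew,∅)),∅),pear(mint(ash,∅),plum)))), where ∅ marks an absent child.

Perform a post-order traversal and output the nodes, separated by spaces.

teak rye cedar tulip yew ivy fig reed ash mint plum pear kale aster bay

Post-order visits the left subtree, then the right subtree, then the node.
At bay: go left to tulip.
  At tulip: go left to rye.
    At rye: go left to teak.
      teak is a leaf — visit teak.
    At rye: no right child.
    Visit rye.
  At tulip: go right to cedar.
    cedar is a leaf — visit cedar.
  Visit tulip.
At bay: go right to aster.
  At aster: no left child.
  At aster: go right to kale.
    At kale: go left to reed.
      At reed: go left to fig.
        At fig: no left child.
        At fig: go right to ivy.
          At ivy: go left to yew.
            yew is a leaf — visit yew.
          At ivy: no right child.
          Visit ivy.
        Visit fig.
      At reed: no right child.
      Visit reed.
    At kale: go right to pear.
      At pear: go left to mint.
        At mint: go left to ash.
          ash is a leaf — visit ash.
        At mint: no right child.
        Visit mint.
      At pear: go right to plum.
        plum is a leaf — visit plum.
      Visit pear.
    Visit kale.
  Visit aster.
Visit bay.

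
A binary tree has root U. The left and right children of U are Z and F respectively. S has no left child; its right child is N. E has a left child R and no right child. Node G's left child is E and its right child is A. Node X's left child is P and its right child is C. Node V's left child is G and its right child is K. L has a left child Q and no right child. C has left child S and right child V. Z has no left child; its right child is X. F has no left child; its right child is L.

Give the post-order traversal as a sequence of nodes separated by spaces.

P N S R E A G K V C X Z Q L F U

Post-order visits the left subtree, then the right subtree, then the node.
At U: go left to Z.
  At Z: no left child.
  At Z: go right to X.
    At X: go left to P.
      P is a leaf — visit P.
    At X: go right to C.
      At C: go left to S.
        At S: no left child.
        At S: go right to N.
          N is a leaf — visit N.
        Visit S.
      At C: go right to V.
        At V: go left to G.
          At G: go left to E.
            At E: go left to R.
              R is a leaf — visit R.
            At E: no right child.
            Visit E.
          At G: go right to A.
            A is a leaf — visit A.
          Visit G.
        At V: go right to K.
          K is a leaf — visit K.
        Visit V.
      Visit C.
    Visit X.
  Visit Z.
At U: go right to F.
  At F: no left child.
  At F: go right to L.
    At L: go left to Q.
      Q is a leaf — visit Q.
    At L: no right child.
    Visit L.
  Visit F.
Visit U.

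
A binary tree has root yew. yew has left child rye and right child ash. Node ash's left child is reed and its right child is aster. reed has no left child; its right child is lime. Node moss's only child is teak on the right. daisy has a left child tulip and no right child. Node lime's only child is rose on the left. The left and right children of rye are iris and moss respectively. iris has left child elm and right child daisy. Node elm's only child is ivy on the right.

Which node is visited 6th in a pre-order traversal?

Pre-order visits the node, then its left subtree, then its right subtree.
Visit yew.
At yew: go left to rye.
  Visit rye.
  At rye: go left to iris.
    Visit iris.
    At iris: go left to elm.
      Visit elm.
      At elm: no left child.
      At elm: go right to ivy.
        ivy is a leaf — visit ivy.
    At iris: go right to daisy.
      Visit daisy.
      At daisy: go left to tulip.
        tulip is a leaf — visit tulip.
      At daisy: no right child.
  At rye: go right to moss.
    Visit moss.
    At moss: no left child.
    At moss: go right to teak.
      teak is a leaf — visit teak.
At yew: go right to ash.
  Visit ash.
  At ash: go left to reed.
    Visit reed.
    At reed: no left child.
    At reed: go right to lime.
      Visit lime.
      At lime: go left to rose.
        rose is a leaf — visit rose.
      At lime: no right child.
  At ash: go right to aster.
    aster is a leaf — visit aster.
Full pre-order sequence: yew, rye, iris, elm, ivy, daisy, tulip, moss, teak, ash, reed, lime, rose, aster.

daisy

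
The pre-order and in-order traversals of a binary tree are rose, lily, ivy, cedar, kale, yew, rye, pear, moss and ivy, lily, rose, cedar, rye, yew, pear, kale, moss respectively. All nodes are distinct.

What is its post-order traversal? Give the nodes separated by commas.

ivy, lily, rye, pear, yew, moss, kale, cedar, rose

The first element of pre-order is the root; it splits in-order into left and right subtrees.
Root rose: left subtree has 2 nodes {ivy, lily}, right has 6 {cedar, rye, yew, pear, kale, moss}.
  Root lily: left subtree has 1 node {ivy}, right has 0 { }.
  Root cedar: left subtree has 0 nodes { }, right has 5 {rye, yew, pear, kale, moss}.
    Root kale: left subtree has 3 nodes {rye, yew, pear}, right has 1 {moss}.
      Root yew: left subtree has 1 node {rye}, right has 1 {pear}.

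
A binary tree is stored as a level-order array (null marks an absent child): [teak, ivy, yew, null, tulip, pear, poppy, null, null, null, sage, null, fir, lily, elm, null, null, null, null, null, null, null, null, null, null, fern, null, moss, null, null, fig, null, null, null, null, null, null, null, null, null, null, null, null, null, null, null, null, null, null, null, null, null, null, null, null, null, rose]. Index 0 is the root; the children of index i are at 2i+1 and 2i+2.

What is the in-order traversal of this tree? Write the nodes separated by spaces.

In-order visits the left subtree, then the node, then the right subtree.
At teak: go left to ivy.
  At ivy: no left child.
  Visit ivy.
  At ivy: go right to tulip.
    At tulip: no left child.
    Visit tulip.
    At tulip: go right to sage.
      sage is a leaf — visit sage.
Visit teak.
At teak: go right to yew.
  At yew: go left to pear.
    At pear: no left child.
    Visit pear.
    At pear: go right to fir.
      At fir: go left to fern.
        fern is a leaf — visit fern.
      Visit fir.
      At fir: no right child.
  Visit yew.
  At yew: go right to poppy.
    At poppy: go left to lily.
      At lily: go left to moss.
        At moss: no left child.
        Visit moss.
        At moss: go right to rose.
          rose is a leaf — visit rose.
      Visit lily.
      At lily: no right child.
    Visit poppy.
    At poppy: go right to elm.
      At elm: no left child.
      Visit elm.
      At elm: go right to fig.
        fig is a leaf — visit fig.

ivy tulip sage teak pear fern fir yew moss rose lily poppy elm fig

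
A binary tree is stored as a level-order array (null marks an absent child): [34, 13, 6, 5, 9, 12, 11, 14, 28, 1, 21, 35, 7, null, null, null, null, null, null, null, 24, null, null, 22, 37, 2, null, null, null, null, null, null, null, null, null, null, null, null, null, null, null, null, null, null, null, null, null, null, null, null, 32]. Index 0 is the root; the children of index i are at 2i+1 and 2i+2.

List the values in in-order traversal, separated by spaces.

In-order visits the left subtree, then the node, then the right subtree.
At 34: go left to 13.
  At 13: go left to 5.
    At 5: go left to 14.
      14 is a leaf — visit 14.
    Visit 5.
    At 5: go right to 28.
      28 is a leaf — visit 28.
  Visit 13.
  At 13: go right to 9.
    At 9: go left to 1.
      At 1: no left child.
      Visit 1.
      At 1: go right to 24.
        24 is a leaf — visit 24.
    Visit 9.
    At 9: go right to 21.
      21 is a leaf — visit 21.
Visit 34.
At 34: go right to 6.
  At 6: go left to 12.
    At 12: go left to 35.
      At 35: go left to 22.
        22 is a leaf — visit 22.
      Visit 35.
      At 35: go right to 37.
        At 37: no left child.
        Visit 37.
        At 37: go right to 32.
          32 is a leaf — visit 32.
    Visit 12.
    At 12: go right to 7.
      At 7: go left to 2.
        2 is a leaf — visit 2.
      Visit 7.
      At 7: no right child.
  Visit 6.
  At 6: go right to 11.
    11 is a leaf — visit 11.

14 5 28 13 1 24 9 21 34 22 35 37 32 12 2 7 6 11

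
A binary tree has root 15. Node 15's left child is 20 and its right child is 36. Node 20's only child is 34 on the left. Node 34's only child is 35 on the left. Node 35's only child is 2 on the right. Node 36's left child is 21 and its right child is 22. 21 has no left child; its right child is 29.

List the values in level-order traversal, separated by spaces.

15 20 36 34 21 22 35 29 2

Level-order visits nodes level by level from the root, left to right within each level.
Level 0: 15
Level 1: 20, 36
Level 2: 34, 21, 22
Level 3: 35, 29
Level 4: 2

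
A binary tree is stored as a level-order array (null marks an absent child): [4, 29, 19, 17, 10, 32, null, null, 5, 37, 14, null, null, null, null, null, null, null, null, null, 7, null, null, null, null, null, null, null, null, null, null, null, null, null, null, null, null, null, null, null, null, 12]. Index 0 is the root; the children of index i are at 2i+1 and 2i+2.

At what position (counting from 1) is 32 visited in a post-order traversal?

Post-order visits the left subtree, then the right subtree, then the node.
At 4: go left to 29.
  At 29: go left to 17.
    At 17: no left child.
    At 17: go right to 5.
      5 is a leaf — visit 5.
    Visit 17.
  At 29: go right to 10.
    At 10: go left to 37.
      At 37: no left child.
      At 37: go right to 7.
        At 7: go left to 12.
          12 is a leaf — visit 12.
        At 7: no right child.
        Visit 7.
      Visit 37.
    At 10: go right to 14.
      14 is a leaf — visit 14.
    Visit 10.
  Visit 29.
At 4: go right to 19.
  At 19: go left to 32.
    32 is a leaf — visit 32.
  At 19: no right child.
  Visit 19.
Visit 4.
Full post-order sequence: 5, 17, 12, 7, 37, 14, 10, 29, 32, 19, 4.

9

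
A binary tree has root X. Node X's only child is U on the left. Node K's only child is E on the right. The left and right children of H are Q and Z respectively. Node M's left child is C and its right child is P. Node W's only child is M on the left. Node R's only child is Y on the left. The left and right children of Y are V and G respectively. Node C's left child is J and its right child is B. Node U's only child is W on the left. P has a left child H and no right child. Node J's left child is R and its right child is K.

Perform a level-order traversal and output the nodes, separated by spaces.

X U W M C P J B H R K Q Z Y E V G

Level-order visits nodes level by level from the root, left to right within each level.
Level 0: X
Level 1: U
Level 2: W
Level 3: M
Level 4: C, P
Level 5: J, B, H
Level 6: R, K, Q, Z
Level 7: Y, E
Level 8: V, G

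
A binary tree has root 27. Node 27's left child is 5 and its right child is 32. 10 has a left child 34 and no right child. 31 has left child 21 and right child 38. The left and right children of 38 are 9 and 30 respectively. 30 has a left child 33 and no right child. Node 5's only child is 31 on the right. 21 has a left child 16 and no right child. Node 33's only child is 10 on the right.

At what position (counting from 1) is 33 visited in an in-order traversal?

7

In-order visits the left subtree, then the node, then the right subtree.
At 27: go left to 5.
  At 5: no left child.
  Visit 5.
  At 5: go right to 31.
    At 31: go left to 21.
      At 21: go left to 16.
        16 is a leaf — visit 16.
      Visit 21.
      At 21: no right child.
    Visit 31.
    At 31: go right to 38.
      At 38: go left to 9.
        9 is a leaf — visit 9.
      Visit 38.
      At 38: go right to 30.
        At 30: go left to 33.
          At 33: no left child.
          Visit 33.
          At 33: go right to 10.
            At 10: go left to 34.
              34 is a leaf — visit 34.
            Visit 10.
            At 10: no right child.
        Visit 30.
        At 30: no right child.
Visit 27.
At 27: go right to 32.
  32 is a leaf — visit 32.
Full in-order sequence: 5, 16, 21, 31, 9, 38, 33, 34, 10, 30, 27, 32.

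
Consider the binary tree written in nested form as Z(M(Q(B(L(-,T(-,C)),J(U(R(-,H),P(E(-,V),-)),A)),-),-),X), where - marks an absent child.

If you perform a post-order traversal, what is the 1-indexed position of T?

2

Post-order visits the left subtree, then the right subtree, then the node.
At Z: go left to M.
  At M: go left to Q.
    At Q: go left to B.
      At B: go left to L.
        At L: no left child.
        At L: go right to T.
          At T: no left child.
          At T: go right to C.
            C is a leaf — visit C.
          Visit T.
        Visit L.
      At B: go right to J.
        At J: go left to U.
          At U: go left to R.
            At R: no left child.
            At R: go right to H.
              H is a leaf — visit H.
            Visit R.
          At U: go right to P.
            At P: go left to E.
              At E: no left child.
              At E: go right to V.
                V is a leaf — visit V.
              Visit E.
            At P: no right child.
            Visit P.
          Visit U.
        At J: go right to A.
          A is a leaf — visit A.
        Visit J.
      Visit B.
    At Q: no right child.
    Visit Q.
  At M: no right child.
  Visit M.
At Z: go right to X.
  X is a leaf — visit X.
Visit Z.
Full post-order sequence: C, T, L, H, R, V, E, P, U, A, J, B, Q, M, X, Z.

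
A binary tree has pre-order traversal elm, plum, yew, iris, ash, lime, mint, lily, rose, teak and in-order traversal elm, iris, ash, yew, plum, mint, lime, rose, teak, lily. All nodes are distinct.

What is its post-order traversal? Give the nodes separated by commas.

The first element of pre-order is the root; it splits in-order into left and right subtrees.
Root elm: left subtree has 0 nodes { }, right has 9 {iris, ash, yew, plum, mint, lime, rose, teak, lily}.
  Root plum: left subtree has 3 nodes {iris, ash, yew}, right has 5 {mint, lime, rose, teak, lily}.
    Root yew: left subtree has 2 nodes {iris, ash}, right has 0 { }.
      Root iris: left subtree has 0 nodes { }, right has 1 {ash}.
    Root lime: left subtree has 1 node {mint}, right has 3 {rose, teak, lily}.
      Root lily: left subtree has 2 nodes {rose, teak}, right has 0 { }.
        Root rose: left subtree has 0 nodes { }, right has 1 {teak}.

ash, iris, yew, mint, teak, rose, lily, lime, plum, elm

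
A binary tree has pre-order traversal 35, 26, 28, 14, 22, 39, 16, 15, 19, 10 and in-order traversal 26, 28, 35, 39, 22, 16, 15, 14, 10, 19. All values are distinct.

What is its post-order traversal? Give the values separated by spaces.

28 26 39 15 16 22 10 19 14 35

The first element of pre-order is the root; it splits in-order into left and right subtrees.
Root 35: left subtree has 2 nodes {26, 28}, right has 7 {39, 22, 16, 15, 14, 10, 19}.
  Root 26: left subtree has 0 nodes { }, right has 1 {28}.
  Root 14: left subtree has 4 nodes {39, 22, 16, 15}, right has 2 {10, 19}.
    Root 22: left subtree has 1 node {39}, right has 2 {16, 15}.
      Root 16: left subtree has 0 nodes { }, right has 1 {15}.
    Root 19: left subtree has 1 node {10}, right has 0 { }.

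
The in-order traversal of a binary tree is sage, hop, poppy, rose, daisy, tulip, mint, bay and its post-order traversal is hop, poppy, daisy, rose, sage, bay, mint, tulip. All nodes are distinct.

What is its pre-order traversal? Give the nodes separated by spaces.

tulip sage rose poppy hop daisy mint bay

The last element of post-order is the root; it splits in-order into left and right subtrees.
Root tulip: left subtree has 5 nodes {sage, hop, poppy, rose, daisy}, right has 2 {mint, bay}.
  Root sage: left subtree has 0 nodes { }, right has 4 {hop, poppy, rose, daisy}.
    Root rose: left subtree has 2 nodes {hop, poppy}, right has 1 {daisy}.
      Root poppy: left subtree has 1 node {hop}, right has 0 { }.
  Root mint: left subtree has 0 nodes { }, right has 1 {bay}.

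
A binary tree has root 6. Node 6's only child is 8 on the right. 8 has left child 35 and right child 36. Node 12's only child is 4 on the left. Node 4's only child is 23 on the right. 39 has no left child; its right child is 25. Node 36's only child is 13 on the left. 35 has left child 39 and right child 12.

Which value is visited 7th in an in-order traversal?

12

In-order visits the left subtree, then the node, then the right subtree.
At 6: no left child.
Visit 6.
At 6: go right to 8.
  At 8: go left to 35.
    At 35: go left to 39.
      At 39: no left child.
      Visit 39.
      At 39: go right to 25.
        25 is a leaf — visit 25.
    Visit 35.
    At 35: go right to 12.
      At 12: go left to 4.
        At 4: no left child.
        Visit 4.
        At 4: go right to 23.
          23 is a leaf — visit 23.
      Visit 12.
      At 12: no right child.
  Visit 8.
  At 8: go right to 36.
    At 36: go left to 13.
      13 is a leaf — visit 13.
    Visit 36.
    At 36: no right child.
Full in-order sequence: 6, 39, 25, 35, 4, 23, 12, 8, 13, 36.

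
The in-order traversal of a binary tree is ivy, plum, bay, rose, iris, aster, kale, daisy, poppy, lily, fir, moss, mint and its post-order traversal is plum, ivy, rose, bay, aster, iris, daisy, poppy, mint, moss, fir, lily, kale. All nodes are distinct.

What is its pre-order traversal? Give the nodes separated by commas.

kale, iris, bay, ivy, plum, rose, aster, lily, poppy, daisy, fir, moss, mint

The last element of post-order is the root; it splits in-order into left and right subtrees.
Root kale: left subtree has 6 nodes {ivy, plum, bay, rose, iris, aster}, right has 6 {daisy, poppy, lily, fir, moss, mint}.
  Root iris: left subtree has 4 nodes {ivy, plum, bay, rose}, right has 1 {aster}.
    Root bay: left subtree has 2 nodes {ivy, plum}, right has 1 {rose}.
      Root ivy: left subtree has 0 nodes { }, right has 1 {plum}.
  Root lily: left subtree has 2 nodes {daisy, poppy}, right has 3 {fir, moss, mint}.
    Root poppy: left subtree has 1 node {daisy}, right has 0 { }.
    Root fir: left subtree has 0 nodes { }, right has 2 {moss, mint}.
      Root moss: left subtree has 0 nodes { }, right has 1 {mint}.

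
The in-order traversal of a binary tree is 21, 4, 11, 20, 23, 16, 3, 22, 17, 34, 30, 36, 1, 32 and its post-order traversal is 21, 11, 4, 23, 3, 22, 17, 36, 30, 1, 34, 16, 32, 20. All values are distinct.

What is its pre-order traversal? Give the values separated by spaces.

The last element of post-order is the root; it splits in-order into left and right subtrees.
Root 20: left subtree has 3 nodes {21, 4, 11}, right has 10 {23, 16, 3, 22, 17, 34, 30, 36, 1, 32}.
  Root 4: left subtree has 1 node {21}, right has 1 {11}.
  Root 32: left subtree has 9 nodes {23, 16, 3, 22, 17, 34, 30, 36, 1}, right has 0 { }.
    Root 16: left subtree has 1 node {23}, right has 7 {3, 22, 17, 34, 30, 36, 1}.
      Root 34: left subtree has 3 nodes {3, 22, 17}, right has 3 {30, 36, 1}.
        Root 17: left subtree has 2 nodes {3, 22}, right has 0 { }.
          Root 22: left subtree has 1 node {3}, right has 0 { }.
        Root 1: left subtree has 2 nodes {30, 36}, right has 0 { }.
          Root 30: left subtree has 0 nodes { }, right has 1 {36}.

20 4 21 11 32 16 23 34 17 22 3 1 30 36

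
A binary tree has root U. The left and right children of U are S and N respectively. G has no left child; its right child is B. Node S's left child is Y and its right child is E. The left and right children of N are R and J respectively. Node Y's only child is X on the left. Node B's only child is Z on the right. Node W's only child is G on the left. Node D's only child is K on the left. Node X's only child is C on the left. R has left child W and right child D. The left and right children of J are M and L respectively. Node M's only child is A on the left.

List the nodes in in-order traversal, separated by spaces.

In-order visits the left subtree, then the node, then the right subtree.
At U: go left to S.
  At S: go left to Y.
    At Y: go left to X.
      At X: go left to C.
        C is a leaf — visit C.
      Visit X.
      At X: no right child.
    Visit Y.
    At Y: no right child.
  Visit S.
  At S: go right to E.
    E is a leaf — visit E.
Visit U.
At U: go right to N.
  At N: go left to R.
    At R: go left to W.
      At W: go left to G.
        At G: no left child.
        Visit G.
        At G: go right to B.
          At B: no left child.
          Visit B.
          At B: go right to Z.
            Z is a leaf — visit Z.
      Visit W.
      At W: no right child.
    Visit R.
    At R: go right to D.
      At D: go left to K.
        K is a leaf — visit K.
      Visit D.
      At D: no right child.
  Visit N.
  At N: go right to J.
    At J: go left to M.
      At M: go left to A.
        A is a leaf — visit A.
      Visit M.
      At M: no right child.
    Visit J.
    At J: go right to L.
      L is a leaf — visit L.

C X Y S E U G B Z W R K D N A M J L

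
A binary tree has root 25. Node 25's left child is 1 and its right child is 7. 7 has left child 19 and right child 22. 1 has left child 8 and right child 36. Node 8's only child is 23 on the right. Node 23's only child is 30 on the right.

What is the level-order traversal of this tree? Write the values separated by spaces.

Level-order visits nodes level by level from the root, left to right within each level.
Level 0: 25
Level 1: 1, 7
Level 2: 8, 36, 19, 22
Level 3: 23
Level 4: 30

25 1 7 8 36 19 22 23 30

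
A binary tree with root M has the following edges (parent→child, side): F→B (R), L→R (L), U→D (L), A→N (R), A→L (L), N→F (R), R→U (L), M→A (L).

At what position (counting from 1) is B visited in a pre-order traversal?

Pre-order visits the node, then its left subtree, then its right subtree.
Visit M.
At M: go left to A.
  Visit A.
  At A: go left to L.
    Visit L.
    At L: go left to R.
      Visit R.
      At R: go left to U.
        Visit U.
        At U: go left to D.
          D is a leaf — visit D.
        At U: no right child.
      At R: no right child.
    At L: no right child.
  At A: go right to N.
    Visit N.
    At N: no left child.
    At N: go right to F.
      Visit F.
      At F: no left child.
      At F: go right to B.
        B is a leaf — visit B.
At M: no right child.
Full pre-order sequence: M, A, L, R, U, D, N, F, B.

9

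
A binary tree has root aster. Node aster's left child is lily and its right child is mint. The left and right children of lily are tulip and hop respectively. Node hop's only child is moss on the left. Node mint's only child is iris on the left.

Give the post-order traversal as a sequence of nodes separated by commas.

tulip, moss, hop, lily, iris, mint, aster

Post-order visits the left subtree, then the right subtree, then the node.
At aster: go left to lily.
  At lily: go left to tulip.
    tulip is a leaf — visit tulip.
  At lily: go right to hop.
    At hop: go left to moss.
      moss is a leaf — visit moss.
    At hop: no right child.
    Visit hop.
  Visit lily.
At aster: go right to mint.
  At mint: go left to iris.
    iris is a leaf — visit iris.
  At mint: no right child.
  Visit mint.
Visit aster.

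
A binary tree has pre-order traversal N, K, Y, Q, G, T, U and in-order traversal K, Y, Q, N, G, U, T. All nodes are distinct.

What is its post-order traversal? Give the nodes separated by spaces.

Q Y K U T G N

The first element of pre-order is the root; it splits in-order into left and right subtrees.
Root N: left subtree has 3 nodes {K, Y, Q}, right has 3 {G, U, T}.
  Root K: left subtree has 0 nodes { }, right has 2 {Y, Q}.
    Root Y: left subtree has 0 nodes { }, right has 1 {Q}.
  Root G: left subtree has 0 nodes { }, right has 2 {U, T}.
    Root T: left subtree has 1 node {U}, right has 0 { }.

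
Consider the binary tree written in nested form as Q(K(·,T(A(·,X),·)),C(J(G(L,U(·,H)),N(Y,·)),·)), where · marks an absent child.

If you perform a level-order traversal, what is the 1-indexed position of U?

Level-order visits nodes level by level from the root, left to right within each level.
Level 0: Q
Level 1: K, C
Level 2: T, J
Level 3: A, G, N
Level 4: X, L, U, Y
Level 5: H
Full level-order sequence: Q, K, C, T, J, A, G, N, X, L, U, Y, H.

11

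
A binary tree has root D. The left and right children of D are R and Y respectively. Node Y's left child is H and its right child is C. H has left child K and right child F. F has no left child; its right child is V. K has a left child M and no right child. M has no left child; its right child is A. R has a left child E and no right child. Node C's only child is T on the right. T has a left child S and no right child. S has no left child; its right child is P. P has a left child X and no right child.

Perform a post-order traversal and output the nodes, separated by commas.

E, R, A, M, K, V, F, H, X, P, S, T, C, Y, D

Post-order visits the left subtree, then the right subtree, then the node.
At D: go left to R.
  At R: go left to E.
    E is a leaf — visit E.
  At R: no right child.
  Visit R.
At D: go right to Y.
  At Y: go left to H.
    At H: go left to K.
      At K: go left to M.
        At M: no left child.
        At M: go right to A.
          A is a leaf — visit A.
        Visit M.
      At K: no right child.
      Visit K.
    At H: go right to F.
      At F: no left child.
      At F: go right to V.
        V is a leaf — visit V.
      Visit F.
    Visit H.
  At Y: go right to C.
    At C: no left child.
    At C: go right to T.
      At T: go left to S.
        At S: no left child.
        At S: go right to P.
          At P: go left to X.
            X is a leaf — visit X.
          At P: no right child.
          Visit P.
        Visit S.
      At T: no right child.
      Visit T.
    Visit C.
  Visit Y.
Visit D.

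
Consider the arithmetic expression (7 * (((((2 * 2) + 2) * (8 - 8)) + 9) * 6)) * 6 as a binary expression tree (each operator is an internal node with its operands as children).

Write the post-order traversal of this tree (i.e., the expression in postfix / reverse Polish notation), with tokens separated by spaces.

7 2 2 * 2 + 8 8 - * 9 + 6 * * 6 *

Post-order on an expression tree gives postfix notation: for each operator, emit left operand, right operand, then the operator.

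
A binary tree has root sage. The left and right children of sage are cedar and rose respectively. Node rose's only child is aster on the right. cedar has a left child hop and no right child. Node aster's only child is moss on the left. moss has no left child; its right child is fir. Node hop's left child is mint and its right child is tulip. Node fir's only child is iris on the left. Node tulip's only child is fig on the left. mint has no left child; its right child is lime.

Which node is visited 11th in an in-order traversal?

fir

In-order visits the left subtree, then the node, then the right subtree.
At sage: go left to cedar.
  At cedar: go left to hop.
    At hop: go left to mint.
      At mint: no left child.
      Visit mint.
      At mint: go right to lime.
        lime is a leaf — visit lime.
    Visit hop.
    At hop: go right to tulip.
      At tulip: go left to fig.
        fig is a leaf — visit fig.
      Visit tulip.
      At tulip: no right child.
  Visit cedar.
  At cedar: no right child.
Visit sage.
At sage: go right to rose.
  At rose: no left child.
  Visit rose.
  At rose: go right to aster.
    At aster: go left to moss.
      At moss: no left child.
      Visit moss.
      At moss: go right to fir.
        At fir: go left to iris.
          iris is a leaf — visit iris.
        Visit fir.
        At fir: no right child.
    Visit aster.
    At aster: no right child.
Full in-order sequence: mint, lime, hop, fig, tulip, cedar, sage, rose, moss, iris, fir, aster.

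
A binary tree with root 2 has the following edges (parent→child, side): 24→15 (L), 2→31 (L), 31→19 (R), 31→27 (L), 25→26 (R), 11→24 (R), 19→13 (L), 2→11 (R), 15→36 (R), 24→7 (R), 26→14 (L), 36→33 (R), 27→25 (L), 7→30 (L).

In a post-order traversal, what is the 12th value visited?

Post-order visits the left subtree, then the right subtree, then the node.
At 2: go left to 31.
  At 31: go left to 27.
    At 27: go left to 25.
      At 25: no left child.
      At 25: go right to 26.
        At 26: go left to 14.
          14 is a leaf — visit 14.
        At 26: no right child.
        Visit 26.
      Visit 25.
    At 27: no right child.
    Visit 27.
  At 31: go right to 19.
    At 19: go left to 13.
      13 is a leaf — visit 13.
    At 19: no right child.
    Visit 19.
  Visit 31.
At 2: go right to 11.
  At 11: no left child.
  At 11: go right to 24.
    At 24: go left to 15.
      At 15: no left child.
      At 15: go right to 36.
        At 36: no left child.
        At 36: go right to 33.
          33 is a leaf — visit 33.
        Visit 36.
      Visit 15.
    At 24: go right to 7.
      At 7: go left to 30.
        30 is a leaf — visit 30.
      At 7: no right child.
      Visit 7.
    Visit 24.
  Visit 11.
Visit 2.
Full post-order sequence: 14, 26, 25, 27, 13, 19, 31, 33, 36, 15, 30, 7, 24, 11, 2.

7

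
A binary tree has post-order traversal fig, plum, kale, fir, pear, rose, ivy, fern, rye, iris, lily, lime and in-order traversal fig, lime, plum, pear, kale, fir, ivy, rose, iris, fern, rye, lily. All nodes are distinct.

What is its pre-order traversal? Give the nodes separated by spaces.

lime fig lily iris ivy pear plum fir kale rose rye fern

The last element of post-order is the root; it splits in-order into left and right subtrees.
Root lime: left subtree has 1 node {fig}, right has 10 {plum, pear, kale, fir, ivy, rose, iris, fern, rye, lily}.
  Root lily: left subtree has 9 nodes {plum, pear, kale, fir, ivy, rose, iris, fern, rye}, right has 0 { }.
    Root iris: left subtree has 6 nodes {plum, pear, kale, fir, ivy, rose}, right has 2 {fern, rye}.
      Root ivy: left subtree has 4 nodes {plum, pear, kale, fir}, right has 1 {rose}.
        Root pear: left subtree has 1 node {plum}, right has 2 {kale, fir}.
          Root fir: left subtree has 1 node {kale}, right has 0 { }.
      Root rye: left subtree has 1 node {fern}, right has 0 { }.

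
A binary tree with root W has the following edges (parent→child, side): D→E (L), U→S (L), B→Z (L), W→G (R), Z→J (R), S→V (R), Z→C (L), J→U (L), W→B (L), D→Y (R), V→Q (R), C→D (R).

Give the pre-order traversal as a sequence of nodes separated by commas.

W, B, Z, C, D, E, Y, J, U, S, V, Q, G

Pre-order visits the node, then its left subtree, then its right subtree.
Visit W.
At W: go left to B.
  Visit B.
  At B: go left to Z.
    Visit Z.
    At Z: go left to C.
      Visit C.
      At C: no left child.
      At C: go right to D.
        Visit D.
        At D: go left to E.
          E is a leaf — visit E.
        At D: go right to Y.
          Y is a leaf — visit Y.
    At Z: go right to J.
      Visit J.
      At J: go left to U.
        Visit U.
        At U: go left to S.
          Visit S.
          At S: no left child.
          At S: go right to V.
            Visit V.
            At V: no left child.
            At V: go right to Q.
              Q is a leaf — visit Q.
        At U: no right child.
      At J: no right child.
  At B: no right child.
At W: go right to G.
  G is a leaf — visit G.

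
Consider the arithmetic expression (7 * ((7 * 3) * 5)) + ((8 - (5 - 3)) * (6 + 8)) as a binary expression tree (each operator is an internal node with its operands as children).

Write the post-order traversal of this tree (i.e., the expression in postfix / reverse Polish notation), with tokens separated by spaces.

Post-order on an expression tree gives postfix notation: for each operator, emit left operand, right operand, then the operator.

7 7 3 * 5 * * 8 5 3 - - 6 8 + * +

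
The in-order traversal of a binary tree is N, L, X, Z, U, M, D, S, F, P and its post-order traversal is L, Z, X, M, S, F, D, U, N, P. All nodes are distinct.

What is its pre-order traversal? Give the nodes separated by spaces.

The last element of post-order is the root; it splits in-order into left and right subtrees.
Root P: left subtree has 9 nodes {N, L, X, Z, U, M, D, S, F}, right has 0 { }.
  Root N: left subtree has 0 nodes { }, right has 8 {L, X, Z, U, M, D, S, F}.
    Root U: left subtree has 3 nodes {L, X, Z}, right has 4 {M, D, S, F}.
      Root X: left subtree has 1 node {L}, right has 1 {Z}.
      Root D: left subtree has 1 node {M}, right has 2 {S, F}.
        Root F: left subtree has 1 node {S}, right has 0 { }.

P N U X L Z D M F S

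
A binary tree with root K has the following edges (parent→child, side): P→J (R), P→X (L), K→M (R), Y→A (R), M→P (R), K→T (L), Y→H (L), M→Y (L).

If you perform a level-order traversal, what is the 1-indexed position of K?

Level-order visits nodes level by level from the root, left to right within each level.
Level 0: K
Level 1: T, M
Level 2: Y, P
Level 3: H, A, X, J
Full level-order sequence: K, T, M, Y, P, H, A, X, J.

1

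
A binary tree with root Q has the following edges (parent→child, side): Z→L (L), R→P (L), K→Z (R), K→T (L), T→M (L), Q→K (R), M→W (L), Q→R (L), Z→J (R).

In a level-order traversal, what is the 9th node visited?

J

Level-order visits nodes level by level from the root, left to right within each level.
Level 0: Q
Level 1: R, K
Level 2: P, T, Z
Level 3: M, L, J
Level 4: W
Full level-order sequence: Q, R, K, P, T, Z, M, L, J, W.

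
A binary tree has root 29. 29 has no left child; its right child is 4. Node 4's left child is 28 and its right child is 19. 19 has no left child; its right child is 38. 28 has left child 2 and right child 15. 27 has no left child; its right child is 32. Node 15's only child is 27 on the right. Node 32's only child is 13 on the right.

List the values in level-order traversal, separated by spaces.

29 4 28 19 2 15 38 27 32 13

Level-order visits nodes level by level from the root, left to right within each level.
Level 0: 29
Level 1: 4
Level 2: 28, 19
Level 3: 2, 15, 38
Level 4: 27
Level 5: 32
Level 6: 13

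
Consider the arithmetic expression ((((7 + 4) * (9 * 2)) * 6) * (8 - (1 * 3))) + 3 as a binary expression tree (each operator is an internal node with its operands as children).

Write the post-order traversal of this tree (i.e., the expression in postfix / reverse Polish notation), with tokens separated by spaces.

Post-order on an expression tree gives postfix notation: for each operator, emit left operand, right operand, then the operator.

7 4 + 9 2 * * 6 * 8 1 3 * - * 3 +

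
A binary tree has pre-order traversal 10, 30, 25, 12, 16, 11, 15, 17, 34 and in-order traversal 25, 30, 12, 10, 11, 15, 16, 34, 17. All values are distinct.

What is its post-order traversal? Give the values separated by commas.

The first element of pre-order is the root; it splits in-order into left and right subtrees.
Root 10: left subtree has 3 nodes {25, 30, 12}, right has 5 {11, 15, 16, 34, 17}.
  Root 30: left subtree has 1 node {25}, right has 1 {12}.
  Root 16: left subtree has 2 nodes {11, 15}, right has 2 {34, 17}.
    Root 11: left subtree has 0 nodes { }, right has 1 {15}.
    Root 17: left subtree has 1 node {34}, right has 0 { }.

25, 12, 30, 15, 11, 34, 17, 16, 10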